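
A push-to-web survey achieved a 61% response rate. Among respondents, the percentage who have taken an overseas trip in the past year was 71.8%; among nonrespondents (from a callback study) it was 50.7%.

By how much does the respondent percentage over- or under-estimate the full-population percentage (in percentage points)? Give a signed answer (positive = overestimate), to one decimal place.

+8.2 percentage points

Nonresponse fraction = 1 − 0.61 = 0.39.
Bias = (nonresponse fraction) × (respondent percentage − nonrespondent percentage)
     = 0.39 × (71.8 − 50.7) = 0.39 × 21.1 = 8.229.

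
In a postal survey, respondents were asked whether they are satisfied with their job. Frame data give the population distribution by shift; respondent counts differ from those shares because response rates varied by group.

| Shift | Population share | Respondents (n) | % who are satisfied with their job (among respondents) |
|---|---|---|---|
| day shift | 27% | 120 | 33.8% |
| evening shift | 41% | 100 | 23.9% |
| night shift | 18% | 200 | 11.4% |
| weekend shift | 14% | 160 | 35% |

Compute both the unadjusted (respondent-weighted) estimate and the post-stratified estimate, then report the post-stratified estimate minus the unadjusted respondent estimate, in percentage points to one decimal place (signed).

Without adjustment, the pooled respondent share is:
  (120/580)×33.8 + (100/580)×23.9 + (200/580)×11.4 + (160/580)×35 = 24.7%
Reweighting by population shift shares:
  0.27×33.8 + 0.41×23.9 + 0.18×11.4 + 0.14×35 = 25.877%
Difference = 25.877 − 24.7 = 1.177 pp.

+1.2 percentage points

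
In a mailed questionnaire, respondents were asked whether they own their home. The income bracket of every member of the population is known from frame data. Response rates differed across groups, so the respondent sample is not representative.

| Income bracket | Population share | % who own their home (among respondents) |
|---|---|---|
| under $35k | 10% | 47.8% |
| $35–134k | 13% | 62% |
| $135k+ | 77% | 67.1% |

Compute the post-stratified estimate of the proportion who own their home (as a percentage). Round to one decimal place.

Each cell contributes population-share × respondent value:
  under $35k: 0.1 × 47.8 = 4.78
  $35–134k: 0.13 × 62 = 8.06
  $135k+: 0.77 × 67.1 = 51.667
Post-stratified estimate = 64.507 → 64.5%.

64.5%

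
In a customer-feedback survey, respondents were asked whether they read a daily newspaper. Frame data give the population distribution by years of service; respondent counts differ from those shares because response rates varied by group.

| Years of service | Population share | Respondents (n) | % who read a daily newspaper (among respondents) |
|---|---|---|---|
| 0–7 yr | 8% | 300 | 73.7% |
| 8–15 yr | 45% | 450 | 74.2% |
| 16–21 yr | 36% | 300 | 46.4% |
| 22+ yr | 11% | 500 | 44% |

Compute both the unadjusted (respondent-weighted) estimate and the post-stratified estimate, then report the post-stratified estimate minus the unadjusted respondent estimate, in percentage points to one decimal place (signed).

+1.8 percentage points

Without adjustment, the pooled respondent share is:
  (300/1550)×73.7 + (450/1550)×74.2 + (300/1550)×46.4 + (500/1550)×44 = 58.9806%
Reweighting by population years of service shares:
  0.08×73.7 + 0.45×74.2 + 0.36×46.4 + 0.11×44 = 60.83%
Difference = 60.83 − 58.9806 = 1.8494 pp.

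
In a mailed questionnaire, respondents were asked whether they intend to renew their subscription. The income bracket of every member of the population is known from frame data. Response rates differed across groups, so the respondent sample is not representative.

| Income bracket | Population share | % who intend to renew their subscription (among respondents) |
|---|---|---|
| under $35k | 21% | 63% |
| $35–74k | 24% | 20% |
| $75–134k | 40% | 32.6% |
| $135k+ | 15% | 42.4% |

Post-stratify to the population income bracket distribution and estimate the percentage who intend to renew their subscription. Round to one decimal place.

Weight each group's respondent value by its population share:
  under $35k: 0.21 × 63 = 13.23
  $35–74k: 0.24 × 20 = 4.8
  $75–134k: 0.4 × 32.6 = 13.04
  $135k+: 0.15 × 42.4 = 6.36
Post-stratified estimate = 37.43 → 37.4%.

37.4%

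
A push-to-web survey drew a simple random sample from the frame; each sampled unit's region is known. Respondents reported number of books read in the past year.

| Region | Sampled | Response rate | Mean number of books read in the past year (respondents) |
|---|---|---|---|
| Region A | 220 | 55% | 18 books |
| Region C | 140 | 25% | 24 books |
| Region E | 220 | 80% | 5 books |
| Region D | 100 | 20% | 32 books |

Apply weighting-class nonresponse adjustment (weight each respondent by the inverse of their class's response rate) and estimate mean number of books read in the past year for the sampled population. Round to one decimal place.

17.1

Each respondent's weight = sampled/responded in their class; summing within a class gives n_sampled, so:
  Region A: 220 × 18 = 3960
  Region C: 140 × 24 = 3360
  Region E: 220 × 5 = 1100
  Region D: 100 × 32 = 3200
Adjusted estimate = 11,620 / 680 = 17.0882 → 17.1.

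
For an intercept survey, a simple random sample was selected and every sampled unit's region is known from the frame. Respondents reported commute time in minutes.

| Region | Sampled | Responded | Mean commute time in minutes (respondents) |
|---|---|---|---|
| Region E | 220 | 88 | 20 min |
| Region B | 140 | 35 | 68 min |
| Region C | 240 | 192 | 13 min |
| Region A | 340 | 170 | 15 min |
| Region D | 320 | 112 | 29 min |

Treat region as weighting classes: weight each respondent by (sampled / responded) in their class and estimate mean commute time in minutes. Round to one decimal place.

Response rates by class: Region E 88/220 = 40%, Region B 35/140 = 25%, Region C 192/240 = 80%, Region A 170/340 = 50%, Region D 112/320 = 35%.
With weight = n_sampled/n_responded per class, the weighted class total is n_sampled:
  Region E: 220 × 20 = 4400
  Region B: 140 × 68 = 9520
  Region C: 240 × 13 = 3120
  Region A: 340 × 15 = 5100
  Region D: 320 × 29 = 9280
Adjusted estimate = 31,420 / 1,260 = 24.9365 → 24.9.

24.9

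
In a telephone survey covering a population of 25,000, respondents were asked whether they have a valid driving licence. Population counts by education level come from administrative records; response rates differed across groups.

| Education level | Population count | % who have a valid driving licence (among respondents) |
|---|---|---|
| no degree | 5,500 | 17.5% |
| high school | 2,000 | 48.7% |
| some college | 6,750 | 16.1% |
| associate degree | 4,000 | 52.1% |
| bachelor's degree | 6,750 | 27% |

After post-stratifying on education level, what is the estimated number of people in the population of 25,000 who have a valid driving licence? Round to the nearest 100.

6,900

Estimated count per cell = population count × respondent percentage:
  no degree: 5,500 × 17.5% = 962.5
  high school: 2,000 × 48.7% = 974
  some college: 6,750 × 16.1% = 1086.75
  associate degree: 4,000 × 52.1% = 2084
  bachelor's degree: 6,750 × 27% = 1822.5
Estimated total = 6929.75 → 6,900.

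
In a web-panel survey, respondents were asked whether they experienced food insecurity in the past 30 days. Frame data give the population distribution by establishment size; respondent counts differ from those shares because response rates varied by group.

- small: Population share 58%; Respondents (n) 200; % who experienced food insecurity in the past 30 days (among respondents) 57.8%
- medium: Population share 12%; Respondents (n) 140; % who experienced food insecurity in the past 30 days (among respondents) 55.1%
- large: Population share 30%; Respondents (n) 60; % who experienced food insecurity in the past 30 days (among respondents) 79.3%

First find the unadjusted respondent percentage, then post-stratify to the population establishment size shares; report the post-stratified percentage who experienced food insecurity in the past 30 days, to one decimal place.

63.9%

Unadjusted (pooled respondent) estimate weights by respondent counts:
  (200/400)×57.8 + (140/400)×55.1 + (60/400)×79.3 = 60.08%
Post-stratified estimate weights by population shares:
  0.58×57.8 + 0.12×55.1 + 0.3×79.3 = 63.926%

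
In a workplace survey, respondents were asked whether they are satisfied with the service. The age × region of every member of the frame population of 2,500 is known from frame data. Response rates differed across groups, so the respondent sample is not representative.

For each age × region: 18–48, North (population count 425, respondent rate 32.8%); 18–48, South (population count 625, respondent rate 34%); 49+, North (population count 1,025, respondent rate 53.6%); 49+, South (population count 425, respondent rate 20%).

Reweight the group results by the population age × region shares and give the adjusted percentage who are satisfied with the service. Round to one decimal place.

39.5%

Weight each group's respondent value by its population share:
  18–48, North: (425/2,500) × 32.8 = 5.576
  18–48, South: (625/2,500) × 34 = 8.5
  49+, North: (1,025/2,500) × 53.6 = 21.976
  49+, South: (425/2,500) × 20 = 3.4
Post-stratified estimate = 39.452 → 39.5%.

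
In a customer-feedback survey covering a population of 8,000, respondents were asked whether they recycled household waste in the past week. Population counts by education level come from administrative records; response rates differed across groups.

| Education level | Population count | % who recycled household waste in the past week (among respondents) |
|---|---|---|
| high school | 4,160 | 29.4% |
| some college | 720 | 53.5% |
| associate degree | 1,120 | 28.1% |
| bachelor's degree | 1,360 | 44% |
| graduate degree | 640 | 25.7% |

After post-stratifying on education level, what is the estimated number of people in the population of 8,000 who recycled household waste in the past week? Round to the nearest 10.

Each cell contributes its population count × the respondent rate:
  high school: 4,160 × 29.4% = 1223.04
  some college: 720 × 53.5% = 385.2
  associate degree: 1,120 × 28.1% = 314.72
  bachelor's degree: 1,360 × 44% = 598.4
  graduate degree: 640 × 25.7% = 164.48
Estimated total = 2685.84 → 2,690.

2,690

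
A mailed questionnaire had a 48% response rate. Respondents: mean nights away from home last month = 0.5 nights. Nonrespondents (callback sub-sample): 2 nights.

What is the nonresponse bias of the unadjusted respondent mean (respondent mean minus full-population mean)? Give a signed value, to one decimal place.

Nonresponse fraction = 1 − 0.48 = 0.52.
Bias = (nonresponse fraction) × (respondent mean − nonrespondent mean)
     = 0.52 × (0.5 − 2) = 0.52 × -1.5 = -0.78.

-0.8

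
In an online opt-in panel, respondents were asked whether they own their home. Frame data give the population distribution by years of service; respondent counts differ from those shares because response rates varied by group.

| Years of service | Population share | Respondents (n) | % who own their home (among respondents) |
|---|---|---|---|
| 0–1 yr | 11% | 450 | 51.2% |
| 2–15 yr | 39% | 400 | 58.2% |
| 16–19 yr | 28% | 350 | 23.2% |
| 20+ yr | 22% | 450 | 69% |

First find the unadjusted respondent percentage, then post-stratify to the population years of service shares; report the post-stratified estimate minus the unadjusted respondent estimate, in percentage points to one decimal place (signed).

Naive respondent-only estimate (weights = respondent counts):
  (450/1650)×51.2 + (400/1650)×58.2 + (350/1650)×23.2 + (450/1650)×69 = 51.8121%
Post-stratifying to population shares instead:
  0.11×51.2 + 0.39×58.2 + 0.28×23.2 + 0.22×69 = 50.006%
Difference = 50.006 − 51.8121 = -1.8061 pp.

-1.8 percentage points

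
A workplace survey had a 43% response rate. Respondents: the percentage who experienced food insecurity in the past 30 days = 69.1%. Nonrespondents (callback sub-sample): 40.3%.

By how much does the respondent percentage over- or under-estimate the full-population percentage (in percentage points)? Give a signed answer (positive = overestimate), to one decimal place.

Nonresponse fraction = 1 − 0.43 = 0.57.
Bias = (nonresponse fraction) × (respondent percentage − nonrespondent percentage)
     = 0.57 × (69.1 − 40.3) = 0.57 × 28.8 = 16.416.

+16.4 percentage points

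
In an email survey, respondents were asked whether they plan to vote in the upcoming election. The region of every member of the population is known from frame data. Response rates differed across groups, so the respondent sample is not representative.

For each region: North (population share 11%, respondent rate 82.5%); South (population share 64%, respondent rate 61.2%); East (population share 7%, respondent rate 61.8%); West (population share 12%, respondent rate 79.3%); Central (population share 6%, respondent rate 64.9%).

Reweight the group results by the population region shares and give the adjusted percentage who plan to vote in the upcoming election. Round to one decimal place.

Reweight to the known region distribution:
  North: 0.11 × 82.5 = 9.075
  South: 0.64 × 61.2 = 39.168
  East: 0.07 × 61.8 = 4.326
  West: 0.12 × 79.3 = 9.516
  Central: 0.06 × 64.9 = 3.894
Post-stratified estimate = 65.979 → 66.0%.

66.0%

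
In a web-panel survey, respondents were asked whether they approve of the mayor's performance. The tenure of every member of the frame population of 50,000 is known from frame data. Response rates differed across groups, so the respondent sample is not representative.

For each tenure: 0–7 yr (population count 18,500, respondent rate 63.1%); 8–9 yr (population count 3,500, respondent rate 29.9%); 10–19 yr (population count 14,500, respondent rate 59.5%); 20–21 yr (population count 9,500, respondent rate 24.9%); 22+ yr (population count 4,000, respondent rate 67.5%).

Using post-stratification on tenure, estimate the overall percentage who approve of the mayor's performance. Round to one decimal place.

Post-stratification weights by population share, not respondent share:
  0–7 yr: (18,500/50,000) × 63.1 = 23.347
  8–9 yr: (3,500/50,000) × 29.9 = 2.093
  10–19 yr: (14,500/50,000) × 59.5 = 17.255
  20–21 yr: (9,500/50,000) × 24.9 = 4.731
  22+ yr: (4,000/50,000) × 67.5 = 5.4
Post-stratified estimate = 52.826 → 52.8%.

52.8%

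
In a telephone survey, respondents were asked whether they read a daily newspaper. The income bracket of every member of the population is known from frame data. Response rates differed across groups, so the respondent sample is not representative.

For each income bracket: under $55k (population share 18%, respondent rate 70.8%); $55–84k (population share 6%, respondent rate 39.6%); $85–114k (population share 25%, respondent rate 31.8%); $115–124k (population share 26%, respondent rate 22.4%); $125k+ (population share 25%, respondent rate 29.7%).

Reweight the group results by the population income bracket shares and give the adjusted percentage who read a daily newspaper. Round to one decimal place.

36.3%

Weight each group's respondent value by its population share:
  under $55k: 0.18 × 70.8 = 12.744
  $55–84k: 0.06 × 39.6 = 2.376
  $85–114k: 0.25 × 31.8 = 7.95
  $115–124k: 0.26 × 22.4 = 5.824
  $125k+: 0.25 × 29.7 = 7.425
Post-stratified estimate = 36.319 → 36.3%.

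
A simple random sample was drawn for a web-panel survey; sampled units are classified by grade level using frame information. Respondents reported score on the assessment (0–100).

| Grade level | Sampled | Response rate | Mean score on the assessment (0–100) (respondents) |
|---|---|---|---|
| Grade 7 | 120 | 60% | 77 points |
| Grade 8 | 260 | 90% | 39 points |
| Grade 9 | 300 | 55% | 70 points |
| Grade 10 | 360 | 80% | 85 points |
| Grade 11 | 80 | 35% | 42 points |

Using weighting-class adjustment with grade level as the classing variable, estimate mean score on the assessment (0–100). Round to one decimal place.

66.4

Inverse-response-rate weighting restores each class to its sampled count, so class totals weight by n_sampled:
  Grade 7: 120 × 77 = 9240
  Grade 8: 260 × 39 = 10,140
  Grade 9: 300 × 70 = 21,000
  Grade 10: 360 × 85 = 30,600
  Grade 11: 80 × 42 = 3360
Adjusted estimate = 74,340 / 1,120 = 66.375 → 66.4.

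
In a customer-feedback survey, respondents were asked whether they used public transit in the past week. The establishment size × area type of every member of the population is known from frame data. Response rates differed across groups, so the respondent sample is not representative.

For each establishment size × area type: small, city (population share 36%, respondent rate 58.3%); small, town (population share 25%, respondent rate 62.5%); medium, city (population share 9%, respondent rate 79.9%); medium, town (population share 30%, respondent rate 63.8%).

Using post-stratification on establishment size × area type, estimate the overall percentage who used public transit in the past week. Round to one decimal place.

62.9%

Reweight to the known establishment size × area type distribution:
  small, city: 0.36 × 58.3 = 20.988
  small, town: 0.25 × 62.5 = 15.625
  medium, city: 0.09 × 79.9 = 7.191
  medium, town: 0.3 × 63.8 = 19.14
Post-stratified estimate = 62.944 → 62.9%.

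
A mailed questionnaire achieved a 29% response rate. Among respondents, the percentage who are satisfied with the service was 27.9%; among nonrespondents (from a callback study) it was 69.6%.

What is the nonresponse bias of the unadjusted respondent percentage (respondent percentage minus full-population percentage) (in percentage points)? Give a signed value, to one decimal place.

Nonresponse fraction = 1 − 0.29 = 0.71.
Bias = (nonresponse fraction) × (respondent percentage − nonrespondent percentage)
     = 0.71 × (27.9 − 69.6) = 0.71 × -41.7 = -29.607.

-29.6 percentage points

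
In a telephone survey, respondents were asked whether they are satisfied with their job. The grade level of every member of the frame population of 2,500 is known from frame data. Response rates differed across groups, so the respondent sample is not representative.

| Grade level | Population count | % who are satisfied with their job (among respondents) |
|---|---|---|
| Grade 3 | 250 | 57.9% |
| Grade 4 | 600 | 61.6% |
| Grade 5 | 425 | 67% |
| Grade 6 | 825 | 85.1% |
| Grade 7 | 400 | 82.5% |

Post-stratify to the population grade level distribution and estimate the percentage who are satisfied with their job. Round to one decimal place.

Reweight to the known grade level distribution:
  Grade 3: (250/2,500) × 57.9 = 5.79
  Grade 4: (600/2,500) × 61.6 = 14.784
  Grade 5: (425/2,500) × 67 = 11.39
  Grade 6: (825/2,500) × 85.1 = 28.083
  Grade 7: (400/2,500) × 82.5 = 13.2
Post-stratified estimate = 73.247 → 73.2%.

73.2%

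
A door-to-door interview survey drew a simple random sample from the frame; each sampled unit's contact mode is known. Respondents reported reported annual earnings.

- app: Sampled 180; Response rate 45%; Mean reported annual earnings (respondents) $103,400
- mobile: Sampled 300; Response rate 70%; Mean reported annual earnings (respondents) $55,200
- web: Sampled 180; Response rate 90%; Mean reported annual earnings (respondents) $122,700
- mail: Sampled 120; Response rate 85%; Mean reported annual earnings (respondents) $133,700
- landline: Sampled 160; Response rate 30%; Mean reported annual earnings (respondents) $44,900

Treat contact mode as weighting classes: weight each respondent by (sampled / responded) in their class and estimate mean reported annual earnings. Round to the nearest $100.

Inverse-response-rate weighting restores each class to its sampled count, so class totals weight by n_sampled:
  app: 180 × 103,400 = 18,612,000
  mobile: 300 × 55,200 = 16,560,000
  web: 180 × 122,700 = 22,086,000
  mail: 120 × 133,700 = 16,044,000
  landline: 160 × 44,900 = 7,184,000
Adjusted estimate = 80,486,000 / 940 = 85623.4 → $85,600.

$85,600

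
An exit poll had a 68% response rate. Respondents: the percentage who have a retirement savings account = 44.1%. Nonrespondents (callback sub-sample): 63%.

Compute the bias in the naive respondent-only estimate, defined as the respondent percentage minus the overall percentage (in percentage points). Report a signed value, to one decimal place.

Nonresponse fraction = 1 − 0.68 = 0.32.
Bias = (nonresponse fraction) × (respondent percentage − nonrespondent percentage)
     = 0.32 × (44.1 − 63) = 0.32 × -18.9 = -6.048.

-6.0 percentage points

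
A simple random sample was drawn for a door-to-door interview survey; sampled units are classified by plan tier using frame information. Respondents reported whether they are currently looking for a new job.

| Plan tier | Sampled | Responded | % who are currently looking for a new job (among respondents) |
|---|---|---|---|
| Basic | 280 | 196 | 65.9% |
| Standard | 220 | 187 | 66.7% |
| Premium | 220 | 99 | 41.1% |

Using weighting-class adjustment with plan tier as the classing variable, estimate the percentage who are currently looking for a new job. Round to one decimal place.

58.6%

Class response rates: Basic 196/280 = 70%, Standard 187/220 = 85%, Premium 99/220 = 45%.
Weighting each respondent by the inverse class response rate inflates each class back to its sampled size, so the class weight is n_sampled:
  Basic: 280 × 65.9 = 18,452
  Standard: 220 × 66.7 = 14,674
  Premium: 220 × 41.1 = 9042
Adjusted estimate = 42,168 / 720 = 58.5667 → 58.6%.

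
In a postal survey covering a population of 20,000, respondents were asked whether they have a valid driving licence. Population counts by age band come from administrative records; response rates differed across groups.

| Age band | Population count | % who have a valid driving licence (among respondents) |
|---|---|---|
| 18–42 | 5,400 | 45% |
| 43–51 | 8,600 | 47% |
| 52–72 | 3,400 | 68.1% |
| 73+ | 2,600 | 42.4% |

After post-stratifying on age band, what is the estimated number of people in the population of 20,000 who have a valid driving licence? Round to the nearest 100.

Estimated count per cell = population count × respondent percentage:
  18–42: 5,400 × 45% = 2430
  43–51: 8,600 × 47% = 4042
  52–72: 3,400 × 68.1% = 2315.4
  73+: 2,600 × 42.4% = 1102.4
Estimated total = 9889.8 → 9,900.

9,900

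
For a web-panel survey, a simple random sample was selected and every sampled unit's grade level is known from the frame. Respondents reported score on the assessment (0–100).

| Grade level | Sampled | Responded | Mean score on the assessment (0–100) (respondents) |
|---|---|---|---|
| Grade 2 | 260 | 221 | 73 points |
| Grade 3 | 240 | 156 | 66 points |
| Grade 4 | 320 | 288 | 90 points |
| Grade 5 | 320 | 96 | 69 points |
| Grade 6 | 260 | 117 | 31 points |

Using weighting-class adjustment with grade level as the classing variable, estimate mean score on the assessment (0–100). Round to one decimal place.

Response rates by class: Grade 2 221/260 = 85%, Grade 3 156/240 = 65%, Grade 4 288/320 = 90%, Grade 5 96/320 = 30%, Grade 6 117/260 = 45%.
With weight = n_sampled/n_responded per class, the weighted class total is n_sampled:
  Grade 2: 260 × 73 = 18,980
  Grade 3: 240 × 66 = 15,840
  Grade 4: 320 × 90 = 28,800
  Grade 5: 320 × 69 = 22,080
  Grade 6: 260 × 31 = 8060
Adjusted estimate = 93,760 / 1,400 = 66.9714 → 67.0.

67.0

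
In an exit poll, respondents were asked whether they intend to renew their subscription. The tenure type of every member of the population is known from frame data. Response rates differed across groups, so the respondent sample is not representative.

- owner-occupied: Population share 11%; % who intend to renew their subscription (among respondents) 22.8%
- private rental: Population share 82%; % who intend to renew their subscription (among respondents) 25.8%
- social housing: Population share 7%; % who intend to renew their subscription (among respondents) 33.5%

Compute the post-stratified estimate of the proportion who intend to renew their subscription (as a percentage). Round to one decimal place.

26.0%

Reweight to the known tenure type distribution:
  owner-occupied: 0.11 × 22.8 = 2.508
  private rental: 0.82 × 25.8 = 21.156
  social housing: 0.07 × 33.5 = 2.345
Post-stratified estimate = 26.009 → 26.0%.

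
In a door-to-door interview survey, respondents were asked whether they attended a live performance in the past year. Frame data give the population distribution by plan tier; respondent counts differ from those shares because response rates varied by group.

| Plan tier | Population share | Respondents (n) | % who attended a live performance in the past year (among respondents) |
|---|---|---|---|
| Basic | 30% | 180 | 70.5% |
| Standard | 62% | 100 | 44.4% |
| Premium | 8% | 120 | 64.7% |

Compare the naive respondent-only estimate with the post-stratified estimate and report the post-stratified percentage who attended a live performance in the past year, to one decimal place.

53.9%

Naive respondent-only estimate (weights = respondent counts):
  (180/400)×70.5 + (100/400)×44.4 + (120/400)×64.7 = 62.235%
Post-stratifying to population shares instead:
  0.3×70.5 + 0.62×44.4 + 0.08×64.7 = 53.854%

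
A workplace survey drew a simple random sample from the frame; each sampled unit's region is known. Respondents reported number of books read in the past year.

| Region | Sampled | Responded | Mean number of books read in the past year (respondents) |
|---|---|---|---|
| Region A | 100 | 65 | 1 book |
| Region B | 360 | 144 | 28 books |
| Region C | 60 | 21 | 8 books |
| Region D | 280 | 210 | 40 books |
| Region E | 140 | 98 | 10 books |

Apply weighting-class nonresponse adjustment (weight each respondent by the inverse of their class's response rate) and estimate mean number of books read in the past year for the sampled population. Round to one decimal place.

24.7

Response rates by class: Region A 65/100 = 65%, Region B 144/360 = 40%, Region C 21/60 = 35%, Region D 210/280 = 75%, Region E 98/140 = 70%.
Each respondent's weight = sampled/responded in their class; summing within a class gives n_sampled, so:
  Region A: 100 × 1 = 100
  Region B: 360 × 28 = 10,080
  Region C: 60 × 8 = 480
  Region D: 280 × 40 = 11,200
  Region E: 140 × 10 = 1400
Adjusted estimate = 23,260 / 940 = 24.7447 → 24.7.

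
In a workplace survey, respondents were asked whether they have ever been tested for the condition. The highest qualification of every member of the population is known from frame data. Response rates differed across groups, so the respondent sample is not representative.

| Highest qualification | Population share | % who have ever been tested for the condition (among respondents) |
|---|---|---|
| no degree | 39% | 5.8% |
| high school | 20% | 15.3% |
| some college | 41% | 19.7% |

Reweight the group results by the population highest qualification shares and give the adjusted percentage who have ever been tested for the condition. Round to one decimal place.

13.4%

Post-stratification weights by population share, not respondent share:
  no degree: 0.39 × 5.8 = 2.262
  high school: 0.2 × 15.3 = 3.06
  some college: 0.41 × 19.7 = 8.077
Post-stratified estimate = 13.399 → 13.4%.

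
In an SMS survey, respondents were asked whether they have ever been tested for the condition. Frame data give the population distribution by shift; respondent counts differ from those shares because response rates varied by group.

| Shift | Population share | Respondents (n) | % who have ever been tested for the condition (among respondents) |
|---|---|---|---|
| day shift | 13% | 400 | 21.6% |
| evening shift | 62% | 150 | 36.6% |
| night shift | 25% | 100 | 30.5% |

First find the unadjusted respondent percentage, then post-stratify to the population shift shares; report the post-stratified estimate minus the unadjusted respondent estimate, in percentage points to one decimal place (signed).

Naive respondent-only estimate (weights = respondent counts):
  (400/650)×21.6 + (150/650)×36.6 + (100/650)×30.5 = 26.4308%
Post-stratified estimate weights by population shares:
  0.13×21.6 + 0.62×36.6 + 0.25×30.5 = 33.125%
Difference = 33.125 − 26.4308 = 6.6942 pp.

+6.7 percentage points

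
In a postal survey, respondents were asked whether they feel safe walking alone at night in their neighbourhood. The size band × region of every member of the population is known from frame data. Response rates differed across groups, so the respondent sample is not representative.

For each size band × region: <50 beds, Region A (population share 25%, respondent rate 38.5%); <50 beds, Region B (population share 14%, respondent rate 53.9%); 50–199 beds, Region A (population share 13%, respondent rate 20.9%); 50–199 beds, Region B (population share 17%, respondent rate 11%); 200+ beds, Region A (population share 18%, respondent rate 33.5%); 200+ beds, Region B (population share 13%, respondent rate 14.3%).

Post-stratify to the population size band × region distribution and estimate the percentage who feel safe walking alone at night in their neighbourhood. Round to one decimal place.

29.6%

Post-stratification weights by population share, not respondent share:
  <50 beds, Region A: 0.25 × 38.5 = 9.625
  <50 beds, Region B: 0.14 × 53.9 = 7.546
  50–199 beds, Region A: 0.13 × 20.9 = 2.717
  50–199 beds, Region B: 0.17 × 11 = 1.87
  200+ beds, Region A: 0.18 × 33.5 = 6.03
  200+ beds, Region B: 0.13 × 14.3 = 1.859
Post-stratified estimate = 29.647 → 29.6%.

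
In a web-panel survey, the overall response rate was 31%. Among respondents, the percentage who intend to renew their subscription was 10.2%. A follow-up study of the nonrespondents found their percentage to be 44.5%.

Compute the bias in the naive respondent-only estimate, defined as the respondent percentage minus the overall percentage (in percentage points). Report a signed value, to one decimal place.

Nonresponse fraction = 1 − 0.31 = 0.69.
Bias = (nonresponse fraction) × (respondent percentage − nonrespondent percentage)
     = 0.69 × (10.2 − 44.5) = 0.69 × -34.3 = -23.667.

-23.7 percentage points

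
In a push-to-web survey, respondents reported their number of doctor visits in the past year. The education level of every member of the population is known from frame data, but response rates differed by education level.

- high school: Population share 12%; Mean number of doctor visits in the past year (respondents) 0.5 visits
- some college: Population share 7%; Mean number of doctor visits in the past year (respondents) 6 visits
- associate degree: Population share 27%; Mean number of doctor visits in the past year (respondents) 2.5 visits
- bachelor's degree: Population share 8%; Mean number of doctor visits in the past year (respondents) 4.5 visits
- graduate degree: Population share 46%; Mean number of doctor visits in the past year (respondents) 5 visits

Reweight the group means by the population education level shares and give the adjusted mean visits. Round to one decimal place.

3.8

Weight each group's respondent value by its population share:
  high school: 0.12 × 0.5 = 0.06
  some college: 0.07 × 6 = 0.42
  associate degree: 0.27 × 2.5 = 0.675
  bachelor's degree: 0.08 × 4.5 = 0.36
  graduate degree: 0.46 × 5 = 2.3
Post-stratified estimate = 3.815 → 3.8.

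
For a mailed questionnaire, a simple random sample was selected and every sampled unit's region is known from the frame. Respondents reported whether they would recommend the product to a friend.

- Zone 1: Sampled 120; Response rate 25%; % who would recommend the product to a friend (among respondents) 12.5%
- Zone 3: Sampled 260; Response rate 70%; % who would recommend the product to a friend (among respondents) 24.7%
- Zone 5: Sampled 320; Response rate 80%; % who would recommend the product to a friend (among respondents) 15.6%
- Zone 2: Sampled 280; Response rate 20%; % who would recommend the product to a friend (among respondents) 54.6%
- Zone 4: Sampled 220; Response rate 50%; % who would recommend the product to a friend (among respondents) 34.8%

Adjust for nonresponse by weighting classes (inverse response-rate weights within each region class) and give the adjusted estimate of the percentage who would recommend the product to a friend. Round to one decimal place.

Inverse-response-rate weighting restores each class to its sampled count, so class totals weight by n_sampled:
  Zone 1: 120 × 12.5 = 1500
  Zone 3: 260 × 24.7 = 6422
  Zone 5: 320 × 15.6 = 4992
  Zone 2: 280 × 54.6 = 15,288
  Zone 4: 220 × 34.8 = 7656
Adjusted estimate = 35,858 / 1,200 = 29.8817 → 29.9%.

29.9%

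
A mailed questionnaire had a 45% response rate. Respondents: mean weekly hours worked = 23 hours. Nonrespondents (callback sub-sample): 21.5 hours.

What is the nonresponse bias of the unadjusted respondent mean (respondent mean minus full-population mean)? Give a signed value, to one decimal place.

+0.8

Nonresponse fraction = 1 − 0.45 = 0.55.
Bias = (nonresponse fraction) × (respondent mean − nonrespondent mean)
     = 0.55 × (23 − 21.5) = 0.55 × 1.5 = 0.825.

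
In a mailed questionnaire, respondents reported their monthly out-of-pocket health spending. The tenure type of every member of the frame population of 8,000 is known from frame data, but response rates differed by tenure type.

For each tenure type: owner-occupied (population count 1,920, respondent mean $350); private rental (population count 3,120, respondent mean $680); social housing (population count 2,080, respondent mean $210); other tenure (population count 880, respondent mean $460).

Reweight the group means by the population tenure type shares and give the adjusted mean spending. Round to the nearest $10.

$450

Weight each group's respondent value by its population share:
  owner-occupied: (1,920/8,000) × 350 = 84
  private rental: (3,120/8,000) × 680 = 265.2
  social housing: (2,080/8,000) × 210 = 54.6
  other tenure: (880/8,000) × 460 = 50.6
Post-stratified estimate = 454.4 → $450.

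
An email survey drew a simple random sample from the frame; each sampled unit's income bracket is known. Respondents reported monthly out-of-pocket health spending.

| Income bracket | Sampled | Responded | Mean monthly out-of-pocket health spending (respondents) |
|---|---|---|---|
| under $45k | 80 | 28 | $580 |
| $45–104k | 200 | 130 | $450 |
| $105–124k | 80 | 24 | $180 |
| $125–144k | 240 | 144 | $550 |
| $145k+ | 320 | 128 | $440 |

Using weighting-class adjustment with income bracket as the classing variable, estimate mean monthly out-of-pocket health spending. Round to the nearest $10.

$460

Class response rates: under $45k 28/80 = 35%, $45–104k 130/200 = 65%, $105–124k 24/80 = 30%, $125–144k 144/240 = 60%, $145k+ 128/320 = 40%.
Weighting each respondent by the inverse class response rate inflates each class back to its sampled size, so the class weight is n_sampled:
  under $45k: 80 × 580 = 46,400
  $45–104k: 200 × 450 = 90,000
  $105–124k: 80 × 180 = 14,400
  $125–144k: 240 × 550 = 132,000
  $145k+: 320 × 440 = 140,800
Adjusted estimate = 423,600 / 920 = 460.435 → $460.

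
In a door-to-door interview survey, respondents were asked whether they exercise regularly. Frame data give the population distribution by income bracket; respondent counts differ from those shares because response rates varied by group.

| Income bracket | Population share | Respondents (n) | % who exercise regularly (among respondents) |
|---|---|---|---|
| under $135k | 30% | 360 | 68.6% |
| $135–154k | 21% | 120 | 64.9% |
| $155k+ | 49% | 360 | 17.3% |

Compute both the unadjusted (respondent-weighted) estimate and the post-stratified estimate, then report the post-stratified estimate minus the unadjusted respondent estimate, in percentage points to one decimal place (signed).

Without adjustment, the pooled respondent share is:
  (360/840)×68.6 + (120/840)×64.9 + (360/840)×17.3 = 46.0857%
Reweighting by population income bracket shares:
  0.3×68.6 + 0.21×64.9 + 0.49×17.3 = 42.686%
Difference = 42.686 − 46.0857 = -3.3997 pp.

-3.4 percentage points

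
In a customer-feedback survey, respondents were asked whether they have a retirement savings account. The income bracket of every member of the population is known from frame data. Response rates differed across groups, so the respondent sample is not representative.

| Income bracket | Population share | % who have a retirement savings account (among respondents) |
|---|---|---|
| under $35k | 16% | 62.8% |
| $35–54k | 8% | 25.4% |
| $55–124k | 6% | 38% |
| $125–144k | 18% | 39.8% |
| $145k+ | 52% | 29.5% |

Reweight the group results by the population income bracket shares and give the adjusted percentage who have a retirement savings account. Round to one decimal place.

Post-stratification weights by population share, not respondent share:
  under $35k: 0.16 × 62.8 = 10.048
  $35–54k: 0.08 × 25.4 = 2.032
  $55–124k: 0.06 × 38 = 2.28
  $125–144k: 0.18 × 39.8 = 7.164
  $145k+: 0.52 × 29.5 = 15.34
Post-stratified estimate = 36.864 → 36.9%.

36.9%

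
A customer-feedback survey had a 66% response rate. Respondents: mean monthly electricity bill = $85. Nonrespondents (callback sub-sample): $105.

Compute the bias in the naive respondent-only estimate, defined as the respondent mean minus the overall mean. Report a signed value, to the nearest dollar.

-$7

Nonresponse fraction = 1 − 0.66 = 0.34.
Bias = (nonresponse fraction) × (respondent mean − nonrespondent mean)
     = 0.34 × (85 − 105) = 0.34 × -20 = -6.8.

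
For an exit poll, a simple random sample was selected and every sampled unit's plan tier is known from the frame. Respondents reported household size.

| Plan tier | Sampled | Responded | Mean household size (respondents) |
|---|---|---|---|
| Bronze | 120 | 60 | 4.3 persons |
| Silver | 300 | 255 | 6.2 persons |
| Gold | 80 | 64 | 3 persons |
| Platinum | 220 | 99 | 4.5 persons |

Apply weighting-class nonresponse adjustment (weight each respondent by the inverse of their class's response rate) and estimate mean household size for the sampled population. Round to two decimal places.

5.01

Response rates by class: Bronze 60/120 = 50%, Silver 255/300 = 85%, Gold 64/80 = 80%, Platinum 99/220 = 45%.
Weighting each respondent by the inverse class response rate inflates each class back to its sampled size, so the class weight is n_sampled:
  Bronze: 120 × 4.3 = 516
  Silver: 300 × 6.2 = 1860
  Gold: 80 × 3 = 240
  Platinum: 220 × 4.5 = 990
Adjusted estimate = 3606 / 720 = 5.00833 → 5.01.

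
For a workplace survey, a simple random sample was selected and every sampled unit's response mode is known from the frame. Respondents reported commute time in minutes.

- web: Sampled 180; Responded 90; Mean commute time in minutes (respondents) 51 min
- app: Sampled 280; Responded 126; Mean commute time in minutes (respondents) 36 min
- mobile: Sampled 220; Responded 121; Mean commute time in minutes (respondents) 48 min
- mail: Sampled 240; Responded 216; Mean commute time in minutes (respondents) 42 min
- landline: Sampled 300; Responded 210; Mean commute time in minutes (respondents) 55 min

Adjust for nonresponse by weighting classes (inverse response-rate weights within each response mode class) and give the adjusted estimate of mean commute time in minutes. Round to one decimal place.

Response rates by class: web 90/180 = 50%, app 126/280 = 45%, mobile 121/220 = 55%, mail 216/240 = 90%, landline 210/300 = 70%.
Inverse-response-rate weighting restores each class to its sampled count, so class totals weight by n_sampled:
  web: 180 × 51 = 9180
  app: 280 × 36 = 10,080
  mobile: 220 × 48 = 10,560
  mail: 240 × 42 = 10,080
  landline: 300 × 55 = 16,500
Adjusted estimate = 56,400 / 1,220 = 46.2295 → 46.2.

46.2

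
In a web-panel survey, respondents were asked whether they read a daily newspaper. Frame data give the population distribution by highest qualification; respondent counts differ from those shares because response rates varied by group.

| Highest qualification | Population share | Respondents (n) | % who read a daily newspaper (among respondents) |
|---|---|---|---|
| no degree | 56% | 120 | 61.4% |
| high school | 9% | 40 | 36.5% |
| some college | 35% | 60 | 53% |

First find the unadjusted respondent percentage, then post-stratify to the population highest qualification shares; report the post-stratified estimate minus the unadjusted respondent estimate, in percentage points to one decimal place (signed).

Without adjustment, the pooled respondent share is:
  (120/220)×61.4 + (40/220)×36.5 + (60/220)×53 = 54.5818%
Post-stratified estimate weights by population shares:
  0.56×61.4 + 0.09×36.5 + 0.35×53 = 56.219%
Difference = 56.219 − 54.5818 = 1.6372 pp.

+1.6 percentage points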